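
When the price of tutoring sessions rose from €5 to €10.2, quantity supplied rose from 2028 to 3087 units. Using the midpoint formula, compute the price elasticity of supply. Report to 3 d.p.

0.605

ΔQ = 3087 − 2028 = 1059; ΔP = 10.2 − 5 = 5.2.
Midpoints: P̄ = 7.60, Q̄ = 2557.5.
ε_s = (ΔQ/ΔP)(P̄/Q̄) = (1059/5.2)(7.60/2557.5).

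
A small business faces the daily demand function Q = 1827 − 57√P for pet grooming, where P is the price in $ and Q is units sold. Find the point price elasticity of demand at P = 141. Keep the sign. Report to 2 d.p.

At P = 141, Q = 1150.163.
dQ/dP = −57/(2√P) = -2.400.
ε = (dQ/dP)(P/Q) = (-2.400)(141/1150.163).

-0.29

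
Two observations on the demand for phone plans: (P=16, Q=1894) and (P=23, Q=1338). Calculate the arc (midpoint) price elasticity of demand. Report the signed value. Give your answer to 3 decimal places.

ΔQ = 1338 − 1894 = -556; ΔP = 23 − 16 = 7.
Midpoints: P̄ = 19.50, Q̄ = 1616.0.
ε = (ΔQ/ΔP)(P̄/Q̄) = (-556/7)(19.50/1616.0).

-0.958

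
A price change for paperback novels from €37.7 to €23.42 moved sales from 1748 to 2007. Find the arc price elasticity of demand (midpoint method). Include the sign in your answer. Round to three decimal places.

ΔQ = 2007 − 1748 = 259; ΔP = 23.42 − 37.7 = -14.28.
Midpoints: P̄ = 30.56, Q̄ = 1877.5.
ε = (ΔQ/ΔP)(P̄/Q̄) = (259/-14.28)(30.56/1877.5).

-0.295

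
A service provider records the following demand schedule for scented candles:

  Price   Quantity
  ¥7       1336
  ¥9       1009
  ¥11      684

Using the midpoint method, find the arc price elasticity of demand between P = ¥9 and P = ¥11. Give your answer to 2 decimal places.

At P = 9, Q = 1009; at P = 11, Q = 684.
ΔQ = -325, ΔP = 2. Midpoints: P̄ = 10.00, Q̄ = 846.5.
ε = (ΔQ/ΔP)(P̄/Q̄) = (-325/2)(10.00/846.5).

-1.92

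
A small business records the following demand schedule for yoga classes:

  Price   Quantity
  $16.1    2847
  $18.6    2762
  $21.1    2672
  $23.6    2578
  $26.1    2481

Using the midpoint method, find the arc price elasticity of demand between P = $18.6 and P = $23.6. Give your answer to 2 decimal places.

At P = 18.6, Q = 2762; at P = 23.6, Q = 2578.
ΔQ = -184, ΔP = 5.0. Midpoints: P̄ = 21.10, Q̄ = 2670.0.
ε = (ΔQ/ΔP)(P̄/Q̄) = (-184/5.0)(21.10/2670.0).

-0.29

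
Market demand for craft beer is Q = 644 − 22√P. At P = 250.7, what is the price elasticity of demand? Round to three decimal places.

-0.589

At P = 250.7, Q = 295.663.
dQ/dP = −22/(2√P) = -0.695.
ε = (dQ/dP)(P/Q) = (-0.695)(250.7/295.663).
|ε| < 1, so demand is inelastic at this price.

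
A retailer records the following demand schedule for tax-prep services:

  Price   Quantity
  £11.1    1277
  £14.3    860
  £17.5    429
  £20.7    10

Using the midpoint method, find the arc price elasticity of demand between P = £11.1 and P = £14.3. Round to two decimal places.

-1.55

At P = 11.1, Q = 1277; at P = 14.3, Q = 860.
ΔQ = -417, ΔP = 3.2. Midpoints: P̄ = 12.70, Q̄ = 1068.5.
ε = (ΔQ/ΔP)(P̄/Q̄) = (-417/3.2)(12.70/1068.5).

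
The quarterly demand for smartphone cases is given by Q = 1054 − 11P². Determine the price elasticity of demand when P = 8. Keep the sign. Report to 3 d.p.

At P = 8, Q = 350.
dQ/dP = −22P = -176.
ε = (dQ/dP)(P/Q) = (-176)(8/350).
|ε| > 1, so demand is elastic at this price.

-4.023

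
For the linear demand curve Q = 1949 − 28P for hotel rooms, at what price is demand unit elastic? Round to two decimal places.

34.80

For linear demand Q = a − bP, ε = −bP/(a − bP). |ε| = 1 when bP = a − bP, i.e. P = a/(2b).
P = 1949/(2·28) = 1949/56 = 34.8036.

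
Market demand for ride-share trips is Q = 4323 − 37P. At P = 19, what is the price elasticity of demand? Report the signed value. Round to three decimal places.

At P = 19, Q = 3620.
dQ/dP = −37.
ε = (dQ/dP)(P/Q) = (-37)(19/3620).

-0.194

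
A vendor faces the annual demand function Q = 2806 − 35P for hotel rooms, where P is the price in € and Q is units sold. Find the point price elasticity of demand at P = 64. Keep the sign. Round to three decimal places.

-3.958

At P = 64, Q = 566.
dQ/dP = −35.
ε = (dQ/dP)(P/Q) = (-35)(64/566).
|ε| > 1, so demand is elastic at this price.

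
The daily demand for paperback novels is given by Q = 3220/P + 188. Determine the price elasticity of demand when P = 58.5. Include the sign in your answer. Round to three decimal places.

At P = 58.5, Q = 243.043.
dQ/dP = −3220/P² = -0.941.
ε = (dQ/dP)(P/Q) = (-0.941)(58.5/243.043).

-0.226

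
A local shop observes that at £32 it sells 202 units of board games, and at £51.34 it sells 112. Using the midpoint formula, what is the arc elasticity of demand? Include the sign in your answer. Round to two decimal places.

-1.24

ΔQ = 112 − 202 = -90; ΔP = 51.34 − 32 = 19.34.
Midpoints: P̄ = 41.67, Q̄ = 157.0.
ε = (ΔQ/ΔP)(P̄/Q̄) = (-90/19.34)(41.67/157.0).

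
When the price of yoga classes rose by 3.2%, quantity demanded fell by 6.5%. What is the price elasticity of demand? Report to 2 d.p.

-2.03

ε = %ΔQ / %ΔP = (-6.5)/(3.2) = -2.031.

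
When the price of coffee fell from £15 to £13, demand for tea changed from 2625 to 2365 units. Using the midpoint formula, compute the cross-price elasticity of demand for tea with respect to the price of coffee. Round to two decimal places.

0.73

ΔQ_x = 2365 − 2625 = -260; ΔP_y = 13 − 15 = -2.
Midpoints: P̄_y = 14.00, Q̄_x = 2495.0.
ε_xy = (ΔQ_x/ΔP_y)(P̄_y/Q̄_x) = (-260/-2)(14.00/2495.0).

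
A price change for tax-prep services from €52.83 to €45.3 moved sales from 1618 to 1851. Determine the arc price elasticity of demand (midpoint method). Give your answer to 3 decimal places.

-0.875

ΔQ = 1851 − 1618 = 233; ΔP = 45.3 − 52.83 = -7.53.
Midpoints: P̄ = 49.06, Q̄ = 1734.5.
ε = (ΔQ/ΔP)(P̄/Q̄) = (233/-7.53)(49.06/1734.5).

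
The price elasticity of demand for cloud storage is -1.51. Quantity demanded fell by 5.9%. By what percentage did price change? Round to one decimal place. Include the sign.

3.9%

%ΔP ≈ %ΔQ / ε = (-5.9%)/(-1.51) = 3.91%.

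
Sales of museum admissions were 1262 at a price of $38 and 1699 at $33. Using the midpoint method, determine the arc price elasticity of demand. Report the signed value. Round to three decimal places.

ΔQ = 1699 − 1262 = 437; ΔP = 33 − 38 = -5.
Midpoints: P̄ = 35.50, Q̄ = 1480.5.
ε = (ΔQ/ΔP)(P̄/Q̄) = (437/-5)(35.50/1480.5).

-2.096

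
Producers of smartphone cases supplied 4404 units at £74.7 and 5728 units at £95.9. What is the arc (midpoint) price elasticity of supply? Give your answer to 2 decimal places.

1.05

ΔQ = 5728 − 4404 = 1324; ΔP = 95.9 − 74.7 = 21.2.
Midpoints: P̄ = 85.30, Q̄ = 5066.0.
ε_s = (ΔQ/ΔP)(P̄/Q̄) = (1324/21.2)(85.30/5066.0).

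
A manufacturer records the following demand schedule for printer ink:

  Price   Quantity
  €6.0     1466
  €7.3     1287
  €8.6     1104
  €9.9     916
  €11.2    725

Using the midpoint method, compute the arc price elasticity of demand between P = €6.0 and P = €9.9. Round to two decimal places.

At P = 6.0, Q = 1466; at P = 9.9, Q = 916.
ΔQ = -550, ΔP = 3.9. Midpoints: P̄ = 7.95, Q̄ = 1191.0.
ε = (ΔQ/ΔP)(P̄/Q̄) = (-550/3.9)(7.95/1191.0).

-0.94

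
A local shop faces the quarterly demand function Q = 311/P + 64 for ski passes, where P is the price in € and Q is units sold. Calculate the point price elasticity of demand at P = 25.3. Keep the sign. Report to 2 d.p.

At P = 25.3, Q = 76.292.
dQ/dP = −311/P² = -0.486.
ε = (dQ/dP)(P/Q) = (-0.486)(25.3/76.292).

-0.16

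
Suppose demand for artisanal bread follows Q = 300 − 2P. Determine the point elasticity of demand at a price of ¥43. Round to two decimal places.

-0.40

At P = 43, Q = 214.
dQ/dP = −2.
ε = (dQ/dP)(P/Q) = (-2)(43/214).
|ε| < 1, so demand is inelastic at this price.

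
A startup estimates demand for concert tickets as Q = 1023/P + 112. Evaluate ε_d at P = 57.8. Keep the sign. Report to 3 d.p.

At P = 57.8, Q = 129.699.
dQ/dP = −1023/P² = -0.306.
ε = (dQ/dP)(P/Q) = (-0.306)(57.8/129.699).
|ε| < 1, so demand is inelastic at this price.

-0.136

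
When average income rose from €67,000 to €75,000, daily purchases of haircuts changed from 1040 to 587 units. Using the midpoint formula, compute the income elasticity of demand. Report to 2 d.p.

-4.94

ΔQ = -453, ΔI = 8000. Midpoints: Ī = 71,000, Q̄ = 813.5.
ε_I = (ΔQ/ΔI)(Ī/Q̄) = (-453/8000)(71000/813.5).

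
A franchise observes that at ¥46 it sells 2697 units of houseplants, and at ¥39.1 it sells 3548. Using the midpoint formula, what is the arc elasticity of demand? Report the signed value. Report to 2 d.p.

ΔQ = 3548 − 2697 = 851; ΔP = 39.1 − 46 = -6.9.
Midpoints: P̄ = 42.55, Q̄ = 3122.5.
ε = (ΔQ/ΔP)(P̄/Q̄) = (851/-6.9)(42.55/3122.5).

-1.68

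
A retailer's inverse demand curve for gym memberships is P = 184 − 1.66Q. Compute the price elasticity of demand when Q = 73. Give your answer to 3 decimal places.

-0.518

At Q = 73, P = 184 − 1.66(73) = 62.82.
dP/dQ = −1.66, so dQ/dP = 1/(−1.66) = -0.602.
ε = (dQ/dP)(P/Q) = (-0.602)(62.82/73).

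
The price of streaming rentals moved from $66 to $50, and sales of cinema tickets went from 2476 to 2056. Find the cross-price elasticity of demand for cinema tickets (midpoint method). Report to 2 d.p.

ΔQ_x = 2056 − 2476 = -420; ΔP_y = 50 − 66 = -16.
Midpoints: P̄_y = 58.00, Q̄_x = 2266.0.
ε_xy = (ΔQ_x/ΔP_y)(P̄_y/Q̄_x) = (-420/-16)(58.00/2266.0).

0.67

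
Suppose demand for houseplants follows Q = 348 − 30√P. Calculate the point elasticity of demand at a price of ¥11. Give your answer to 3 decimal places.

-0.200

At P = 11, Q = 248.501.
dQ/dP = −30/(2√P) = -4.523.
ε = (dQ/dP)(P/Q) = (-4.523)(11/248.501).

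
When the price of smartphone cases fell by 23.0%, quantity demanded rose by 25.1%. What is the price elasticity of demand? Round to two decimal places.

ε = %ΔQ / %ΔP = (25.1)/(-23.0) = -1.091.

-1.09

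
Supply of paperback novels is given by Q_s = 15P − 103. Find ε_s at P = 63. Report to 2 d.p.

At P = 63, Q_s = 842.
dQ_s/dP = 15.
ε_s = (dQ_s/dP)(P/Q_s) = (15)(63/842).

1.12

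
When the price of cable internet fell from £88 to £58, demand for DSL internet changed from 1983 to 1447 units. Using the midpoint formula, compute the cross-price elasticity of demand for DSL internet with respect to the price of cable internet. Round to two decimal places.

0.76

ΔQ_x = 1447 − 1983 = -536; ΔP_y = 58 − 88 = -30.
Midpoints: P̄_y = 73.00, Q̄_x = 1715.0.
ε_xy = (ΔQ_x/ΔP_y)(P̄_y/Q̄_x) = (-536/-30)(73.00/1715.0).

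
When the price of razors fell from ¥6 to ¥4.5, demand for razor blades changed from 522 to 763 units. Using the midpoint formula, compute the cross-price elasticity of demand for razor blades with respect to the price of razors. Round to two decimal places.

-1.31

ΔQ_x = 763 − 522 = 241; ΔP_y = 4.5 − 6 = -1.5.
Midpoints: P̄_y = 5.25, Q̄_x = 642.5.
ε_xy = (ΔQ_x/ΔP_y)(P̄_y/Q̄_x) = (241/-1.5)(5.25/642.5).
ε_xy < 0, so the goods are complements.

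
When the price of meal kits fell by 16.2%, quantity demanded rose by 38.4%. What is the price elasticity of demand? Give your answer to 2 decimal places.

ε = %ΔQ / %ΔP = (38.4)/(-16.2) = -2.370.

-2.37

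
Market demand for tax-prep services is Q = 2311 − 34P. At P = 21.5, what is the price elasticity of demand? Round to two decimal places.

-0.46

At P = 21.5, Q = 1580.
dQ/dP = −34.
ε = (dQ/dP)(P/Q) = (-34)(21.5/1580).
|ε| < 1, so demand is inelastic at this price.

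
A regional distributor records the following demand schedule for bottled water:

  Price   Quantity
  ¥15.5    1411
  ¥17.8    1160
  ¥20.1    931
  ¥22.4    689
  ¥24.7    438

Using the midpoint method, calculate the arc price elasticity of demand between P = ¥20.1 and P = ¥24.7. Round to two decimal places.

At P = 20.1, Q = 931; at P = 24.7, Q = 438.
ΔQ = -493, ΔP = 4.6. Midpoints: P̄ = 22.40, Q̄ = 684.5.
ε = (ΔQ/ΔP)(P̄/Q̄) = (-493/4.6)(22.40/684.5).

-3.51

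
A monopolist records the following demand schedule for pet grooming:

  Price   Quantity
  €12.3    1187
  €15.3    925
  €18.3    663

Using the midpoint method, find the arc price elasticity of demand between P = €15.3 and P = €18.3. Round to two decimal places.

-1.85

At P = 15.3, Q = 925; at P = 18.3, Q = 663.
ΔQ = -262, ΔP = 3.0. Midpoints: P̄ = 16.80, Q̄ = 794.0.
ε = (ΔQ/ΔP)(P̄/Q̄) = (-262/3.0)(16.80/794.0).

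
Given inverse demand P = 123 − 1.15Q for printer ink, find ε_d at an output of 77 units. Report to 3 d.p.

-0.389

At Q = 77, P = 123 − 1.15(77) = 34.45.
dP/dQ = −1.15, so dQ/dP = 1/(−1.15) = -0.870.
ε = (dQ/dP)(P/Q) = (-0.870)(34.45/77).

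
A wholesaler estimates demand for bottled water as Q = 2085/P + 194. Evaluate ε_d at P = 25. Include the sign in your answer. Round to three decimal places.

At P = 25, Q = 277.400.
dQ/dP = −2085/P² = -3.336.
ε = (dQ/dP)(P/Q) = (-3.336)(25/277.400).
|ε| < 1, so demand is inelastic at this price.

-0.301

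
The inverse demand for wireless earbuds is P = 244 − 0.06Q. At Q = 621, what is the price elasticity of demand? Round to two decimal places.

-5.55

At Q = 621, P = 244 − 0.06(621) = 206.74.
dP/dQ = −0.06, so dQ/dP = 1/(−0.06) = -16.667.
ε = (dQ/dP)(P/Q) = (-16.667)(206.74/621).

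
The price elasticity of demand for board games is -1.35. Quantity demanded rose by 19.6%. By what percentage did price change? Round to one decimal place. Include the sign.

-14.5%

%ΔP ≈ %ΔQ / ε = (19.6%)/(-1.35) = -14.52%.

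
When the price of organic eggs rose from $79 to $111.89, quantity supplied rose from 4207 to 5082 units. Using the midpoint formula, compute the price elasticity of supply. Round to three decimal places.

0.547

ΔQ = 5082 − 4207 = 875; ΔP = 111.89 − 79 = 32.89.
Midpoints: P̄ = 95.44, Q̄ = 4644.5.
ε_s = (ΔQ/ΔP)(P̄/Q̄) = (875/32.89)(95.44/4644.5).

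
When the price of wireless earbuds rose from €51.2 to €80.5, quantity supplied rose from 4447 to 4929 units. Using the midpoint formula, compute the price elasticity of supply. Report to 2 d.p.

0.23

ΔQ = 4929 − 4447 = 482; ΔP = 80.5 − 51.2 = 29.3.
Midpoints: P̄ = 65.85, Q̄ = 4688.0.
ε_s = (ΔQ/ΔP)(P̄/Q̄) = (482/29.3)(65.85/4688.0).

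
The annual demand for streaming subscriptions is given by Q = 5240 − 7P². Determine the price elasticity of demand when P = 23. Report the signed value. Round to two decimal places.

At P = 23, Q = 1537.
dQ/dP = −14P = -322.
ε = (dQ/dP)(P/Q) = (-322)(23/1537).

-4.82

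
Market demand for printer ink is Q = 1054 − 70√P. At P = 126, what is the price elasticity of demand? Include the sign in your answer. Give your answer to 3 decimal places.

-1.465

At P = 126, Q = 268.252.
dQ/dP = −70/(2√P) = -3.118.
ε = (dQ/dP)(P/Q) = (-3.118)(126/268.252).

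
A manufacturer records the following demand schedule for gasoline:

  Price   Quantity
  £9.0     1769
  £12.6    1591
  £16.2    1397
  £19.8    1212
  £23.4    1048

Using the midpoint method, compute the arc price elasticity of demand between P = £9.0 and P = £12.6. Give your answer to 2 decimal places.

At P = 9.0, Q = 1769; at P = 12.6, Q = 1591.
ΔQ = -178, ΔP = 3.6. Midpoints: P̄ = 10.80, Q̄ = 1680.0.
ε = (ΔQ/ΔP)(P̄/Q̄) = (-178/3.6)(10.80/1680.0).

-0.32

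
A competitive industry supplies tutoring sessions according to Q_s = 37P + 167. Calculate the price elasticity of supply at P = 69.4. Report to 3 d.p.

At P = 69.4, Q_s = 2734.80.
dQ_s/dP = 37.
ε_s = (dQ_s/dP)(P/Q_s) = (37)(69.4/2734.80).

0.939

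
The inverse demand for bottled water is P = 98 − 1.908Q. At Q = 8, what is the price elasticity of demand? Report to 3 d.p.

-5.420

At Q = 8, P = 98 − 1.908(8) = 82.74.
dP/dQ = −1.908, so dQ/dP = 1/(−1.908) = -0.524.
ε = (dQ/dP)(P/Q) = (-0.524)(82.74/8).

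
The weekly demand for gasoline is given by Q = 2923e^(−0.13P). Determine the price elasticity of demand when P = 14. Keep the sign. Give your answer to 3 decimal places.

-1.820

At P = 14, Q = 473.601.
dQ/dP = −0.13·2923e^(−0.13P) = −0.13Q = -61.568.
ε = (dQ/dP)(P/Q) = (-61.568)(14/473.601).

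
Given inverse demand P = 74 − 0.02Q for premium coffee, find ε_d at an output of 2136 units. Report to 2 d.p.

-0.73

At Q = 2136, P = 74 − 0.02(2136) = 31.28.
dP/dQ = −0.02, so dQ/dP = 1/(−0.02) = -50.000.
ε = (dQ/dP)(P/Q) = (-50.000)(31.28/2136).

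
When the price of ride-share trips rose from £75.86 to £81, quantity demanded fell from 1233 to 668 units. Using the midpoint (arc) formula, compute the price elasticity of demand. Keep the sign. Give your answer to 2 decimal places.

ΔQ = 668 − 1233 = -565; ΔP = 81 − 75.86 = 5.14.
Midpoints: P̄ = 78.43, Q̄ = 950.5.
ε = (ΔQ/ΔP)(P̄/Q̄) = (-565/5.14)(78.43/950.5).

-9.07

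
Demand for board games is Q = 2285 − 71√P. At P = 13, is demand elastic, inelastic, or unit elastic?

inelastic

Q = 2029.006, dQ/dP = -9.846.
ε = (dQ/dP)(P/Q) ≈ -0.063.
|ε| = 0.06 < 1.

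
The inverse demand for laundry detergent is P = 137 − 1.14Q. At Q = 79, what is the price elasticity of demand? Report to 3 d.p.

At Q = 79, P = 137 − 1.14(79) = 46.94.
dP/dQ = −1.14, so dQ/dP = 1/(−1.14) = -0.877.
ε = (dQ/dP)(P/Q) = (-0.877)(46.94/79).

-0.521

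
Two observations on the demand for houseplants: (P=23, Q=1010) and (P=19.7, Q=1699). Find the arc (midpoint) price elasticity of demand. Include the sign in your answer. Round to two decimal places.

ΔQ = 1699 − 1010 = 689; ΔP = 19.7 − 23 = -3.3.
Midpoints: P̄ = 21.35, Q̄ = 1354.5.
ε = (ΔQ/ΔP)(P̄/Q̄) = (689/-3.3)(21.35/1354.5).

-3.29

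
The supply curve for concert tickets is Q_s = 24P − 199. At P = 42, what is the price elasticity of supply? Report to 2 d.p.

At P = 42, Q_s = 809.
dQ_s/dP = 24.
ε_s = (dQ_s/dP)(P/Q_s) = (24)(42/809).

1.25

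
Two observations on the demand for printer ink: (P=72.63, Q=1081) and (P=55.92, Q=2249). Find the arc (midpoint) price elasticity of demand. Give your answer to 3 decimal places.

ΔQ = 2249 − 1081 = 1168; ΔP = 55.92 − 72.63 = -16.71.
Midpoints: P̄ = 64.28, Q̄ = 1665.0.
ε = (ΔQ/ΔP)(P̄/Q̄) = (1168/-16.71)(64.28/1665.0).

-2.698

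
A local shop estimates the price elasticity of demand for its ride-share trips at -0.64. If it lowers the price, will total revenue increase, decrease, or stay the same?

|ε| = 0.64 < 1, so demand is inelastic. A price cut therefore reduces total revenue.

decrease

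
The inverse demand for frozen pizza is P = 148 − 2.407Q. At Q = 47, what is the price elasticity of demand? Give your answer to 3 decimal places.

-0.308

At Q = 47, P = 148 − 2.407(47) = 34.87.
dP/dQ = −2.407, so dQ/dP = 1/(−2.407) = -0.415.
ε = (dQ/dP)(P/Q) = (-0.415)(34.87/47).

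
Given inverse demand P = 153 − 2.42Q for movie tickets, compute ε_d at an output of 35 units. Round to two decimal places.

-0.81

At Q = 35, P = 153 − 2.42(35) = 68.30.
dP/dQ = −2.42, so dQ/dP = 1/(−2.42) = -0.413.
ε = (dQ/dP)(P/Q) = (-0.413)(68.30/35).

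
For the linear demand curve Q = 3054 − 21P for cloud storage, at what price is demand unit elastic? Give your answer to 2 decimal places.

72.71

For linear demand Q = a − bP, ε = −bP/(a − bP). |ε| = 1 when bP = a − bP, i.e. P = a/(2b).
P = 3054/(2·21) = 3054/42 = 72.7143.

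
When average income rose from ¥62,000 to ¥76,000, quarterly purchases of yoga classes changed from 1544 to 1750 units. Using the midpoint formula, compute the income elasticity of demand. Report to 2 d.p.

0.62

ΔQ = 206, ΔI = 14000. Midpoints: Ī = 69,000, Q̄ = 1647.0.
ε_I = (ΔQ/ΔI)(Ī/Q̄) = (206/14000)(69000/1647.0).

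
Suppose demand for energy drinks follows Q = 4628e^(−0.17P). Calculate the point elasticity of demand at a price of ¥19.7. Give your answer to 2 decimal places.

At P = 19.7, Q = 162.533.
dQ/dP = −0.17·4628e^(−0.17P) = −0.17Q = -27.631.
ε = (dQ/dP)(P/Q) = (-27.631)(19.7/162.533).

-3.35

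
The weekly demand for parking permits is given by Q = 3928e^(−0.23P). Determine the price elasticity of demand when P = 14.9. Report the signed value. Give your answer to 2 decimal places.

At P = 14.9, Q = 127.598.
dQ/dP = −0.23·3928e^(−0.23P) = −0.23Q = -29.348.
ε = (dQ/dP)(P/Q) = (-29.348)(14.9/127.598).
|ε| > 1, so demand is elastic at this price.

-3.43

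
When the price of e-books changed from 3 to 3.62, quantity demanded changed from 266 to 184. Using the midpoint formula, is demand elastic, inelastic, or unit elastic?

Arc ε ≈ -1.946.
|ε| = 1.95 > 1.

elastic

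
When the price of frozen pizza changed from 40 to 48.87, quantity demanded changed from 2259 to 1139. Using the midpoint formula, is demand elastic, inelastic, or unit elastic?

elastic

Arc ε ≈ -3.302.
|ε| = 3.30 > 1.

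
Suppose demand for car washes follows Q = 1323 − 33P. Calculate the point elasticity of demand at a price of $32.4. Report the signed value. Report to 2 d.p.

At P = 32.4, Q = 253.800.
dQ/dP = −33.
ε = (dQ/dP)(P/Q) = (-33)(32.4/253.800).

-4.21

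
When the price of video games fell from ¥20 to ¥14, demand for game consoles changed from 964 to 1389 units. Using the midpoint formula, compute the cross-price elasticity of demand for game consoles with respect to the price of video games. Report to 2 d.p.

ΔQ_x = 1389 − 964 = 425; ΔP_y = 14 − 20 = -6.
Midpoints: P̄_y = 17.00, Q̄_x = 1176.5.
ε_xy = (ΔQ_x/ΔP_y)(P̄_y/Q̄_x) = (425/-6)(17.00/1176.5).
ε_xy < 0, so the goods are complements.

-1.02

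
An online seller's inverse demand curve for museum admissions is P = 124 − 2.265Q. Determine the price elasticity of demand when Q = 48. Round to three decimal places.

At Q = 48, P = 124 − 2.265(48) = 15.28.
dP/dQ = −2.265, so dQ/dP = 1/(−2.265) = -0.442.
ε = (dQ/dP)(P/Q) = (-0.442)(15.28/48).

-0.141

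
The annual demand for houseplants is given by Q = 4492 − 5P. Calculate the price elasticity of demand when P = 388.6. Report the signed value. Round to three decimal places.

At P = 388.6, Q = 2549.
dQ/dP = −5.
ε = (dQ/dP)(P/Q) = (-5)(388.6/2549).
|ε| < 1, so demand is inelastic at this price.

-0.762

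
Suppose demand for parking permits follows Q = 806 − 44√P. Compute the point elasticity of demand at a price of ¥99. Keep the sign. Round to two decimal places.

At P = 99, Q = 368.206.
dQ/dP = −44/(2√P) = -2.211.
ε = (dQ/dP)(P/Q) = (-2.211)(99/368.206).

-0.59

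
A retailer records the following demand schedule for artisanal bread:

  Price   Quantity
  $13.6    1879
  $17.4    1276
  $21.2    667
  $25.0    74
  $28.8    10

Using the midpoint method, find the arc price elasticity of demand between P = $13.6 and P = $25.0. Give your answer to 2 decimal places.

At P = 13.6, Q = 1879; at P = 25.0, Q = 74.
ΔQ = -1805, ΔP = 11.4. Midpoints: P̄ = 19.30, Q̄ = 976.5.
ε = (ΔQ/ΔP)(P̄/Q̄) = (-1805/11.4)(19.30/976.5).

-3.13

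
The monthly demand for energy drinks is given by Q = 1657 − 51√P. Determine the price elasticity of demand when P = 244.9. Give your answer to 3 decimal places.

At P = 244.9, Q = 858.887.
dQ/dP = −51/(2√P) = -1.629.
ε = (dQ/dP)(P/Q) = (-1.629)(244.9/858.887).

-0.465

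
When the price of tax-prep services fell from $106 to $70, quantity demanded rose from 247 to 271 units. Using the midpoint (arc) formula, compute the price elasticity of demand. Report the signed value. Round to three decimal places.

ΔQ = 271 − 247 = 24; ΔP = 70 − 106 = -36.
Midpoints: P̄ = 88.00, Q̄ = 259.0.
ε = (ΔQ/ΔP)(P̄/Q̄) = (24/-36)(88.00/259.0).

-0.227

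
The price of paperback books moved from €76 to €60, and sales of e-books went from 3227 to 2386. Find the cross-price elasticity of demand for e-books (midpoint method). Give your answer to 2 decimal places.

ΔQ_x = 2386 − 3227 = -841; ΔP_y = 60 − 76 = -16.
Midpoints: P̄_y = 68.00, Q̄_x = 2806.5.
ε_xy = (ΔQ_x/ΔP_y)(P̄_y/Q̄_x) = (-841/-16)(68.00/2806.5).

1.27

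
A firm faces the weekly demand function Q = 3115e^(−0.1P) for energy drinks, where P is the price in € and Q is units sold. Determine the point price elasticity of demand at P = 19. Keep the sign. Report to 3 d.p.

At P = 19, Q = 465.906.
dQ/dP = −0.1·3115e^(−0.1P) = −0.1Q = -46.591.
ε = (dQ/dP)(P/Q) = (-46.591)(19/465.906).

-1.900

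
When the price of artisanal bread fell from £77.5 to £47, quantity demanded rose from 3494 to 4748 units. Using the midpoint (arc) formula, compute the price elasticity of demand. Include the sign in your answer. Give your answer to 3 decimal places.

ΔQ = 4748 − 3494 = 1254; ΔP = 47 − 77.5 = -30.5.
Midpoints: P̄ = 62.25, Q̄ = 4121.0.
ε = (ΔQ/ΔP)(P̄/Q̄) = (1254/-30.5)(62.25/4121.0).

-0.621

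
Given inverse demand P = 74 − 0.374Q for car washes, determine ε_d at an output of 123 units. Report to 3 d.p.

At Q = 123, P = 74 − 0.374(123) = 28.00.
dP/dQ = −0.374, so dQ/dP = 1/(−0.374) = -2.674.
ε = (dQ/dP)(P/Q) = (-2.674)(28.00/123).

-0.609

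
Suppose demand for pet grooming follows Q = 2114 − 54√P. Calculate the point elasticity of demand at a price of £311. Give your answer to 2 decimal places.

At P = 311, Q = 1161.700.
dQ/dP = −54/(2√P) = -1.531.
ε = (dQ/dP)(P/Q) = (-1.531)(311/1161.700).
|ε| < 1, so demand is inelastic at this price.

-0.41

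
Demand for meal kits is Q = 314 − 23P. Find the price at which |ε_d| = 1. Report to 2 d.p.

For linear demand Q = a − bP, ε = −bP/(a − bP). |ε| = 1 when bP = a − bP, i.e. P = a/(2b).
P = 314/(2·23) = 314/46 = 6.8261.

6.83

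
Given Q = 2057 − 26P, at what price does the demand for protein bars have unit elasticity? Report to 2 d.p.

39.56

For linear demand Q = a − bP, ε = −bP/(a − bP). |ε| = 1 when bP = a − bP, i.e. P = a/(2b).
P = 2057/(2·26) = 2057/52 = 39.5577.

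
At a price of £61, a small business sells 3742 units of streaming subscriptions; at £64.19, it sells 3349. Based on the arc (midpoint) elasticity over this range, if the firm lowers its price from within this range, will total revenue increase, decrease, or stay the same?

increase

Arc ε = (-393/3.19)(62.59/3545.5) ≈ -2.175.
|ε| = 2.18 > 1, so demand is elastic. A price cut therefore raises total revenue.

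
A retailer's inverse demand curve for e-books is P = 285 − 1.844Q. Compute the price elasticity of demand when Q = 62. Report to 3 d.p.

-1.493

At Q = 62, P = 285 − 1.844(62) = 170.67.
dP/dQ = −1.844, so dQ/dP = 1/(−1.844) = -0.542.
ε = (dQ/dP)(P/Q) = (-0.542)(170.67/62).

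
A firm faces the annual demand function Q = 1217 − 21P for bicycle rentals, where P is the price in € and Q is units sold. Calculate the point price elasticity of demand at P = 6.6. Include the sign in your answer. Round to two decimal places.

At P = 6.6, Q = 1078.400.
dQ/dP = −21.
ε = (dQ/dP)(P/Q) = (-21)(6.6/1078.400).
|ε| < 1, so demand is inelastic at this price.

-0.13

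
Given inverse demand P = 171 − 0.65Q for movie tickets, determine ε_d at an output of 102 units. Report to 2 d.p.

-1.58

At Q = 102, P = 171 − 0.65(102) = 104.70.
dP/dQ = −0.65, so dQ/dP = 1/(−0.65) = -1.538.
ε = (dQ/dP)(P/Q) = (-1.538)(104.70/102).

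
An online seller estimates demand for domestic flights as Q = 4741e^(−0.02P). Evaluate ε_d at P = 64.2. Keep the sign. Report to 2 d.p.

-1.28

At P = 64.2, Q = 1312.913.
dQ/dP = −0.02·4741e^(−0.02P) = −0.02Q = -26.258.
ε = (dQ/dP)(P/Q) = (-26.258)(64.2/1312.913).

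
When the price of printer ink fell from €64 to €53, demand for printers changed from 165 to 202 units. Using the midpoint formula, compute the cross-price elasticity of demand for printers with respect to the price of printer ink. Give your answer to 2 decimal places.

-1.07

ΔQ_x = 202 − 165 = 37; ΔP_y = 53 − 64 = -11.
Midpoints: P̄_y = 58.50, Q̄_x = 183.5.
ε_xy = (ΔQ_x/ΔP_y)(P̄_y/Q̄_x) = (37/-11)(58.50/183.5).
ε_xy < 0, so the goods are complements.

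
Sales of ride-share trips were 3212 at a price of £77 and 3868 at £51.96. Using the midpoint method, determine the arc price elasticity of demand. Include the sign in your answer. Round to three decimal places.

-0.477

ΔQ = 3868 − 3212 = 656; ΔP = 51.96 − 77 = -25.04.
Midpoints: P̄ = 64.48, Q̄ = 3540.0.
ε = (ΔQ/ΔP)(P̄/Q̄) = (656/-25.04)(64.48/3540.0).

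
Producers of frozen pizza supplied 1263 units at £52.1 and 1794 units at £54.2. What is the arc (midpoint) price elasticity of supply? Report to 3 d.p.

ΔQ = 1794 − 1263 = 531; ΔP = 54.2 − 52.1 = 2.1.
Midpoints: P̄ = 53.15, Q̄ = 1528.5.
ε_s = (ΔQ/ΔP)(P̄/Q̄) = (531/2.1)(53.15/1528.5).

8.793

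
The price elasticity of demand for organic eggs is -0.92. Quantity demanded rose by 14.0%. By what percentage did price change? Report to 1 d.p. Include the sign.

-15.2%

%ΔP ≈ %ΔQ / ε = (14.0%)/(-0.92) = -15.22%.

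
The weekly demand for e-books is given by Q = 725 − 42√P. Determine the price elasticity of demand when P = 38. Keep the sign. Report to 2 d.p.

At P = 38, Q = 466.095.
dQ/dP = −42/(2√P) = -3.407.
ε = (dQ/dP)(P/Q) = (-3.407)(38/466.095).

-0.28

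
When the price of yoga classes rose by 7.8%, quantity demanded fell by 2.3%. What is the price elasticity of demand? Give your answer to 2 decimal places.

-0.29

ε = %ΔQ / %ΔP = (-2.3)/(7.8) = -0.295.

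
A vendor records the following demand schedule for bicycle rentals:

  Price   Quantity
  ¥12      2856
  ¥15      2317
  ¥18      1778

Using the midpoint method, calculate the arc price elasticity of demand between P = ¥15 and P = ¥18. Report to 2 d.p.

At P = 15, Q = 2317; at P = 18, Q = 1778.
ΔQ = -539, ΔP = 3. Midpoints: P̄ = 16.50, Q̄ = 2047.5.
ε = (ΔQ/ΔP)(P̄/Q̄) = (-539/3)(16.50/2047.5).

-1.45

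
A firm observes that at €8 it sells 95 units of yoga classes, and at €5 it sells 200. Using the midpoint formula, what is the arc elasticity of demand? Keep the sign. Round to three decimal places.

-1.542

ΔQ = 200 − 95 = 105; ΔP = 5 − 8 = -3.
Midpoints: P̄ = 6.50, Q̄ = 147.5.
ε = (ΔQ/ΔP)(P̄/Q̄) = (105/-3)(6.50/147.5).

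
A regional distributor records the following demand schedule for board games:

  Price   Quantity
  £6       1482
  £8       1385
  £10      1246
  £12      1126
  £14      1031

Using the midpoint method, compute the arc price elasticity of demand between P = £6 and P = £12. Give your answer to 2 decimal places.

At P = 6, Q = 1482; at P = 12, Q = 1126.
ΔQ = -356, ΔP = 6. Midpoints: P̄ = 9.00, Q̄ = 1304.0.
ε = (ΔQ/ΔP)(P̄/Q̄) = (-356/6)(9.00/1304.0).

-0.41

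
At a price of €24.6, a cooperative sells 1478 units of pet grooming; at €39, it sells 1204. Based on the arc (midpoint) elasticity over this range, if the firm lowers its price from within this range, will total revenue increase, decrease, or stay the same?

Arc ε = (-274/14.4)(31.80/1341.0) ≈ -0.451.
|ε| = 0.45 < 1, so demand is inelastic. A price cut therefore reduces total revenue.

decrease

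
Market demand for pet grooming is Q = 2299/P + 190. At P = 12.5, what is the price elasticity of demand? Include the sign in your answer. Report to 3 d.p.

-0.492

At P = 12.5, Q = 373.920.
dQ/dP = −2299/P² = -14.714.
ε = (dQ/dP)(P/Q) = (-14.714)(12.5/373.920).
|ε| < 1, so demand is inelastic at this price.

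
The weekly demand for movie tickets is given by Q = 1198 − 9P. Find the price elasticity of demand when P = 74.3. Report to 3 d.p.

-1.263

At P = 74.3, Q = 529.300.
dQ/dP = −9.
ε = (dQ/dP)(P/Q) = (-9)(74.3/529.300).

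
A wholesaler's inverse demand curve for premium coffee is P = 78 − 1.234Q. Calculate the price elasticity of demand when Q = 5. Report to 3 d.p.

-11.642

At Q = 5, P = 78 − 1.234(5) = 71.83.
dP/dQ = −1.234, so dQ/dP = 1/(−1.234) = -0.810.
ε = (dQ/dP)(P/Q) = (-0.810)(71.83/5).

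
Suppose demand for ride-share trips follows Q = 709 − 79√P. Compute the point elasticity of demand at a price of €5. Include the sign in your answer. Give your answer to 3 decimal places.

At P = 5, Q = 532.351.
dQ/dP = −79/(2√P) = -17.665.
ε = (dQ/dP)(P/Q) = (-17.665)(5/532.351).
|ε| < 1, so demand is inelastic at this price.

-0.166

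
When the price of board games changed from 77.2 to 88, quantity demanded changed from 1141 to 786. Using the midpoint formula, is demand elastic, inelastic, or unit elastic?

Arc ε ≈ -2.818.
|ε| = 2.82 > 1.

elastic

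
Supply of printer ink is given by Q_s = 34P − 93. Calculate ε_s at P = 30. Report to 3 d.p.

At P = 30, Q_s = 927.
dQ_s/dP = 34.
ε_s = (dQ_s/dP)(P/Q_s) = (34)(30/927).

1.100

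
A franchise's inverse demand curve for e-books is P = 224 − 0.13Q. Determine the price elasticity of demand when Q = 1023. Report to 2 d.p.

At Q = 1023, P = 224 − 0.13(1023) = 91.01.
dP/dQ = −0.13, so dQ/dP = 1/(−0.13) = -7.692.
ε = (dQ/dP)(P/Q) = (-7.692)(91.01/1023).

-0.68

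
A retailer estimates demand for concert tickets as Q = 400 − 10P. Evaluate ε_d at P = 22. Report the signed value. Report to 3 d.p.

At P = 22, Q = 180.
dQ/dP = −10.
ε = (dQ/dP)(P/Q) = (-10)(22/180).

-1.222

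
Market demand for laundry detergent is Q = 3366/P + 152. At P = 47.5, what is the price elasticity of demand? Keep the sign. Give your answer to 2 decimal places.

At P = 47.5, Q = 222.863.
dQ/dP = −3366/P² = -1.492.
ε = (dQ/dP)(P/Q) = (-1.492)(47.5/222.863).
|ε| < 1, so demand is inelastic at this price.

-0.32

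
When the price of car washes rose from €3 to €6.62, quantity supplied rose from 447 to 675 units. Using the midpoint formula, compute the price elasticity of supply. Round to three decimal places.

ΔQ = 675 − 447 = 228; ΔP = 6.62 − 3 = 3.62.
Midpoints: P̄ = 4.81, Q̄ = 561.0.
ε_s = (ΔQ/ΔP)(P̄/Q̄) = (228/3.62)(4.81/561.0).

0.540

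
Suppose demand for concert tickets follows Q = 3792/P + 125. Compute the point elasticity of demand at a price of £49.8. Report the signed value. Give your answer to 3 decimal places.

-0.379

At P = 49.8, Q = 201.145.
dQ/dP = −3792/P² = -1.529.
ε = (dQ/dP)(P/Q) = (-1.529)(49.8/201.145).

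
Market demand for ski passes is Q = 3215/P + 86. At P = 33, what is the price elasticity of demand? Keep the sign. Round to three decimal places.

-0.531

At P = 33, Q = 183.424.
dQ/dP = −3215/P² = -2.952.
ε = (dQ/dP)(P/Q) = (-2.952)(33/183.424).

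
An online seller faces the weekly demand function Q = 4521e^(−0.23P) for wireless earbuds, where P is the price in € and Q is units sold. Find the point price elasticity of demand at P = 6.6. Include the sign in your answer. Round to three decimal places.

At P = 6.6, Q = 990.776.
dQ/dP = −0.23·4521e^(−0.23P) = −0.23Q = -227.878.
ε = (dQ/dP)(P/Q) = (-227.878)(6.6/990.776).
|ε| > 1, so demand is elastic at this price.

-1.518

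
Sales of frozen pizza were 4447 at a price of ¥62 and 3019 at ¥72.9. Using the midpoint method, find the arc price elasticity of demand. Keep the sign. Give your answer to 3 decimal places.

-2.367

ΔQ = 3019 − 4447 = -1428; ΔP = 72.9 − 62 = 10.9.
Midpoints: P̄ = 67.45, Q̄ = 3733.0.
ε = (ΔQ/ΔP)(P̄/Q̄) = (-1428/10.9)(67.45/3733.0).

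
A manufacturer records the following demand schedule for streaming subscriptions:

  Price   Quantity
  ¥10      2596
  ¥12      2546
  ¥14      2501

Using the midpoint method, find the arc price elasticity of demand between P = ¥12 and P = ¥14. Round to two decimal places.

At P = 12, Q = 2546; at P = 14, Q = 2501.
ΔQ = -45, ΔP = 2. Midpoints: P̄ = 13.00, Q̄ = 2523.5.
ε = (ΔQ/ΔP)(P̄/Q̄) = (-45/2)(13.00/2523.5).

-0.12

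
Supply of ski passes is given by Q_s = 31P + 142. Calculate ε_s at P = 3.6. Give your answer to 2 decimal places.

At P = 3.6, Q_s = 253.60.
dQ_s/dP = 31.
ε_s = (dQ_s/dP)(P/Q_s) = (31)(3.6/253.60).

0.44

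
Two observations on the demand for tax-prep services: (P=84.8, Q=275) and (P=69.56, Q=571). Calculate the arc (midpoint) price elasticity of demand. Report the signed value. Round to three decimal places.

-3.544

ΔQ = 571 − 275 = 296; ΔP = 69.56 − 84.8 = -15.24.
Midpoints: P̄ = 77.18, Q̄ = 423.0.
ε = (ΔQ/ΔP)(P̄/Q̄) = (296/-15.24)(77.18/423.0).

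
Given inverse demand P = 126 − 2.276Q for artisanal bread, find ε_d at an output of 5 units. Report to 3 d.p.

At Q = 5, P = 126 − 2.276(5) = 114.62.
dP/dQ = −2.276, so dQ/dP = 1/(−2.276) = -0.439.
ε = (dQ/dP)(P/Q) = (-0.439)(114.62/5).

-10.072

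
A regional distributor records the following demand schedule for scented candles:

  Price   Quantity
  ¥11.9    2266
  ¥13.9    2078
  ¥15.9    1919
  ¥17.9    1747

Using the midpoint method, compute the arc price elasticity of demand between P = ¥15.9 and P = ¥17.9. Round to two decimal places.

-0.79

At P = 15.9, Q = 1919; at P = 17.9, Q = 1747.
ΔQ = -172, ΔP = 2.0. Midpoints: P̄ = 16.90, Q̄ = 1833.0.
ε = (ΔQ/ΔP)(P̄/Q̄) = (-172/2.0)(16.90/1833.0).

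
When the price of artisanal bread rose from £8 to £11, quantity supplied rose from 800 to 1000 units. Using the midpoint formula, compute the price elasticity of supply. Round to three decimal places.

0.704

ΔQ = 1000 − 800 = 200; ΔP = 11 − 8 = 3.
Midpoints: P̄ = 9.50, Q̄ = 900.0.
ε_s = (ΔQ/ΔP)(P̄/Q̄) = (200/3)(9.50/900.0).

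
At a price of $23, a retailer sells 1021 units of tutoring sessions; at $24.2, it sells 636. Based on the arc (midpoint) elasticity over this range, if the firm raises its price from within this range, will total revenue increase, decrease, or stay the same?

Arc ε = (-385/1.2)(23.60/828.5) ≈ -9.139.
|ε| = 9.14 > 1, so demand is elastic. A price rise therefore reduces total revenue.

decrease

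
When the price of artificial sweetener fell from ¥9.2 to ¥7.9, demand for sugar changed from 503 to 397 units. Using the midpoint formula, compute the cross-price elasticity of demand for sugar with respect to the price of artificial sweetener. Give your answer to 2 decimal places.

1.55

ΔQ_x = 397 − 503 = -106; ΔP_y = 7.9 − 9.2 = -1.3.
Midpoints: P̄_y = 8.55, Q̄_x = 450.0.
ε_xy = (ΔQ_x/ΔP_y)(P̄_y/Q̄_x) = (-106/-1.3)(8.55/450.0).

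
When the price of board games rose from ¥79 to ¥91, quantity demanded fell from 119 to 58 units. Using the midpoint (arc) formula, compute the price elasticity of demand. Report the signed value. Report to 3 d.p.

ΔQ = 58 − 119 = -61; ΔP = 91 − 79 = 12.
Midpoints: P̄ = 85.00, Q̄ = 88.5.
ε = (ΔQ/ΔP)(P̄/Q̄) = (-61/12)(85.00/88.5).

-4.882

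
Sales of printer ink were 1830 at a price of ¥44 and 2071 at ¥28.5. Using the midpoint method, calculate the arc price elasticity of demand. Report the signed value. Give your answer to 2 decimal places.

-0.29

ΔQ = 2071 − 1830 = 241; ΔP = 28.5 − 44 = -15.5.
Midpoints: P̄ = 36.25, Q̄ = 1950.5.
ε = (ΔQ/ΔP)(P̄/Q̄) = (241/-15.5)(36.25/1950.5).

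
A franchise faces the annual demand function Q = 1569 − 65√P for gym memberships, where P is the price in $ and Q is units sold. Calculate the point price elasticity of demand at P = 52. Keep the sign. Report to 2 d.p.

At P = 52, Q = 1100.278.
dQ/dP = −65/(2√P) = -4.507.
ε = (dQ/dP)(P/Q) = (-4.507)(52/1100.278).
|ε| < 1, so demand is inelastic at this price.

-0.21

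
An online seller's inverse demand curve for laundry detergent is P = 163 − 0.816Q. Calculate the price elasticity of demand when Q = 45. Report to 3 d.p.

-3.439

At Q = 45, P = 163 − 0.816(45) = 126.28.
dP/dQ = −0.816, so dQ/dP = 1/(−0.816) = -1.225.
ε = (dQ/dP)(P/Q) = (-1.225)(126.28/45).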